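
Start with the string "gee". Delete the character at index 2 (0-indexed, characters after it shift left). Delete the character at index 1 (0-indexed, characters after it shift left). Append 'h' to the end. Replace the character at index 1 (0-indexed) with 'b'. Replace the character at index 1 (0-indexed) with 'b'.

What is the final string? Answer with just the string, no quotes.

Applying each edit step by step:
Start: "gee"
Op 1 (delete idx 2 = 'e'): "gee" -> "ge"
Op 2 (delete idx 1 = 'e'): "ge" -> "g"
Op 3 (append 'h'): "g" -> "gh"
Op 4 (replace idx 1: 'h' -> 'b'): "gh" -> "gb"
Op 5 (replace idx 1: 'b' -> 'b'): "gb" -> "gb"

Answer: gb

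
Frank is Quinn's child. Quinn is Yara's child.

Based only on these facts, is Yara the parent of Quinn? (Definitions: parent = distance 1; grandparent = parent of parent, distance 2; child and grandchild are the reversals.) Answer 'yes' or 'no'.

Reconstructing the parent chain from the given facts:
  Yara -> Quinn -> Frank
(each arrow means 'parent of the next')
Positions in the chain (0 = top):
  position of Yara: 0
  position of Quinn: 1
  position of Frank: 2

Yara is at position 0, Quinn is at position 1; signed distance (j - i) = 1.
'parent' requires j - i = 1. Actual distance is 1, so the relation HOLDS.

Answer: yes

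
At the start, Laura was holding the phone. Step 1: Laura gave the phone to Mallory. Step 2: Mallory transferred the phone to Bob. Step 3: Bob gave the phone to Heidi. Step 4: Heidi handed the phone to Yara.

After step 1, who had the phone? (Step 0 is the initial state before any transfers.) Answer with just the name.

Answer: Mallory

Derivation:
Tracking the phone holder through step 1:
After step 0 (start): Laura
After step 1: Mallory

At step 1, the holder is Mallory.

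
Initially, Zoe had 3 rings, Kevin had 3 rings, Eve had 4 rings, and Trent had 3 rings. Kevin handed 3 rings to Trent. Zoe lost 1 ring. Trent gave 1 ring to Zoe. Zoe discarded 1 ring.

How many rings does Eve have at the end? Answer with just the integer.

Answer: 4

Derivation:
Tracking counts step by step:
Start: Zoe=3, Kevin=3, Eve=4, Trent=3
Event 1 (Kevin -> Trent, 3): Kevin: 3 -> 0, Trent: 3 -> 6. State: Zoe=3, Kevin=0, Eve=4, Trent=6
Event 2 (Zoe -1): Zoe: 3 -> 2. State: Zoe=2, Kevin=0, Eve=4, Trent=6
Event 3 (Trent -> Zoe, 1): Trent: 6 -> 5, Zoe: 2 -> 3. State: Zoe=3, Kevin=0, Eve=4, Trent=5
Event 4 (Zoe -1): Zoe: 3 -> 2. State: Zoe=2, Kevin=0, Eve=4, Trent=5

Eve's final count: 4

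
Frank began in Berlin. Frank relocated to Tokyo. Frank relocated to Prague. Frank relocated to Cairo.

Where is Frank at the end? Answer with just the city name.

Answer: Cairo

Derivation:
Tracking Frank's location:
Start: Frank is in Berlin.
After move 1: Berlin -> Tokyo. Frank is in Tokyo.
After move 2: Tokyo -> Prague. Frank is in Prague.
After move 3: Prague -> Cairo. Frank is in Cairo.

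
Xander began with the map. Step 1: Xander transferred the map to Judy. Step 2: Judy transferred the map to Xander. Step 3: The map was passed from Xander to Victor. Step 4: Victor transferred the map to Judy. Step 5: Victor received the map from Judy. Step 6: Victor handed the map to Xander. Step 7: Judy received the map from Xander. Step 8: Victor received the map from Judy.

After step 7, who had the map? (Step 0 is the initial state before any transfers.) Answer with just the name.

Answer: Judy

Derivation:
Tracking the map holder through step 7:
After step 0 (start): Xander
After step 1: Judy
After step 2: Xander
After step 3: Victor
After step 4: Judy
After step 5: Victor
After step 6: Xander
After step 7: Judy

At step 7, the holder is Judy.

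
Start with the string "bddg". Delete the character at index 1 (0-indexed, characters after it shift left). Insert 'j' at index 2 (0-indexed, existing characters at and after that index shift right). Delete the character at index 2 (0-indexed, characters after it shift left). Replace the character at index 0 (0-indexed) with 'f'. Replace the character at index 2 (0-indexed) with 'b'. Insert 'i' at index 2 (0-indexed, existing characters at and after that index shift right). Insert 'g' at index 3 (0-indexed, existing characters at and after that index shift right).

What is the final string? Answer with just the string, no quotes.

Applying each edit step by step:
Start: "bddg"
Op 1 (delete idx 1 = 'd'): "bddg" -> "bdg"
Op 2 (insert 'j' at idx 2): "bdg" -> "bdjg"
Op 3 (delete idx 2 = 'j'): "bdjg" -> "bdg"
Op 4 (replace idx 0: 'b' -> 'f'): "bdg" -> "fdg"
Op 5 (replace idx 2: 'g' -> 'b'): "fdg" -> "fdb"
Op 6 (insert 'i' at idx 2): "fdb" -> "fdib"
Op 7 (insert 'g' at idx 3): "fdib" -> "fdigb"

Answer: fdigb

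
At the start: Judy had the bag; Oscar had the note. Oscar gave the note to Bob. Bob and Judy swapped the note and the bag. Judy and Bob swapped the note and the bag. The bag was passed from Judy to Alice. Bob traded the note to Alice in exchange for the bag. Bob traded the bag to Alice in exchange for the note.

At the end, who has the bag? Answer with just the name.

Tracking all object holders:
Start: bag:Judy, note:Oscar
Event 1 (give note: Oscar -> Bob). State: bag:Judy, note:Bob
Event 2 (swap note<->bag: now note:Judy, bag:Bob). State: bag:Bob, note:Judy
Event 3 (swap note<->bag: now note:Bob, bag:Judy). State: bag:Judy, note:Bob
Event 4 (give bag: Judy -> Alice). State: bag:Alice, note:Bob
Event 5 (swap note<->bag: now note:Alice, bag:Bob). State: bag:Bob, note:Alice
Event 6 (swap bag<->note: now bag:Alice, note:Bob). State: bag:Alice, note:Bob

Final state: bag:Alice, note:Bob
The bag is held by Alice.

Answer: Alice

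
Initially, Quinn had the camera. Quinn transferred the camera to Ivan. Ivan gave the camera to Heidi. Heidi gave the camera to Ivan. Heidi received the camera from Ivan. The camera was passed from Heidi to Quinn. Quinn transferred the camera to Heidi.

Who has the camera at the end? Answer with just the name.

Answer: Heidi

Derivation:
Tracking the camera through each event:
Start: Quinn has the camera.
After event 1: Ivan has the camera.
After event 2: Heidi has the camera.
After event 3: Ivan has the camera.
After event 4: Heidi has the camera.
After event 5: Quinn has the camera.
After event 6: Heidi has the camera.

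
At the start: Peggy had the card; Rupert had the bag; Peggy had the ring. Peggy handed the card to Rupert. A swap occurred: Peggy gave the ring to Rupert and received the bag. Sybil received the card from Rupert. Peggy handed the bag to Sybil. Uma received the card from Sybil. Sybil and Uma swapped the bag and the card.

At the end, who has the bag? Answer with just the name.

Tracking all object holders:
Start: card:Peggy, bag:Rupert, ring:Peggy
Event 1 (give card: Peggy -> Rupert). State: card:Rupert, bag:Rupert, ring:Peggy
Event 2 (swap ring<->bag: now ring:Rupert, bag:Peggy). State: card:Rupert, bag:Peggy, ring:Rupert
Event 3 (give card: Rupert -> Sybil). State: card:Sybil, bag:Peggy, ring:Rupert
Event 4 (give bag: Peggy -> Sybil). State: card:Sybil, bag:Sybil, ring:Rupert
Event 5 (give card: Sybil -> Uma). State: card:Uma, bag:Sybil, ring:Rupert
Event 6 (swap bag<->card: now bag:Uma, card:Sybil). State: card:Sybil, bag:Uma, ring:Rupert

Final state: card:Sybil, bag:Uma, ring:Rupert
The bag is held by Uma.

Answer: Uma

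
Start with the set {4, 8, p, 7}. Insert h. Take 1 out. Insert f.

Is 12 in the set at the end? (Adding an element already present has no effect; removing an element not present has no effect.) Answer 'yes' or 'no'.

Answer: no

Derivation:
Tracking the set through each operation:
Start: {4, 7, 8, p}
Event 1 (add h): added. Set: {4, 7, 8, h, p}
Event 2 (remove 1): not present, no change. Set: {4, 7, 8, h, p}
Event 3 (add f): added. Set: {4, 7, 8, f, h, p}

Final set: {4, 7, 8, f, h, p} (size 6)
12 is NOT in the final set.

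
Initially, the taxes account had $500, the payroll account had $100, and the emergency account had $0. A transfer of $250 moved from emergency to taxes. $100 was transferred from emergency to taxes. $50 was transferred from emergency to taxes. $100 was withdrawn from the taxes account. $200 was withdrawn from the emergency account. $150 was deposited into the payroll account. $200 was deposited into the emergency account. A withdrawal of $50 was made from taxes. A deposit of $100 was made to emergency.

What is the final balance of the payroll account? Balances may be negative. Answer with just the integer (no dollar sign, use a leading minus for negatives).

Tracking account balances step by step:
Start: taxes=500, payroll=100, emergency=0
Event 1 (transfer 250 emergency -> taxes): emergency: 0 - 250 = -250, taxes: 500 + 250 = 750. Balances: taxes=750, payroll=100, emergency=-250
Event 2 (transfer 100 emergency -> taxes): emergency: -250 - 100 = -350, taxes: 750 + 100 = 850. Balances: taxes=850, payroll=100, emergency=-350
Event 3 (transfer 50 emergency -> taxes): emergency: -350 - 50 = -400, taxes: 850 + 50 = 900. Balances: taxes=900, payroll=100, emergency=-400
Event 4 (withdraw 100 from taxes): taxes: 900 - 100 = 800. Balances: taxes=800, payroll=100, emergency=-400
Event 5 (withdraw 200 from emergency): emergency: -400 - 200 = -600. Balances: taxes=800, payroll=100, emergency=-600
Event 6 (deposit 150 to payroll): payroll: 100 + 150 = 250. Balances: taxes=800, payroll=250, emergency=-600
Event 7 (deposit 200 to emergency): emergency: -600 + 200 = -400. Balances: taxes=800, payroll=250, emergency=-400
Event 8 (withdraw 50 from taxes): taxes: 800 - 50 = 750. Balances: taxes=750, payroll=250, emergency=-400
Event 9 (deposit 100 to emergency): emergency: -400 + 100 = -300. Balances: taxes=750, payroll=250, emergency=-300

Final balance of payroll: 250

Answer: 250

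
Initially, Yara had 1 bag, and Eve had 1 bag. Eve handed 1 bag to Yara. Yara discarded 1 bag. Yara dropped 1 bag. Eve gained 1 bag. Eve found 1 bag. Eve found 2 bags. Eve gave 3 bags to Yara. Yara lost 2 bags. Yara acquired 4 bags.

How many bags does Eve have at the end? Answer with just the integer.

Tracking counts step by step:
Start: Yara=1, Eve=1
Event 1 (Eve -> Yara, 1): Eve: 1 -> 0, Yara: 1 -> 2. State: Yara=2, Eve=0
Event 2 (Yara -1): Yara: 2 -> 1. State: Yara=1, Eve=0
Event 3 (Yara -1): Yara: 1 -> 0. State: Yara=0, Eve=0
Event 4 (Eve +1): Eve: 0 -> 1. State: Yara=0, Eve=1
Event 5 (Eve +1): Eve: 1 -> 2. State: Yara=0, Eve=2
Event 6 (Eve +2): Eve: 2 -> 4. State: Yara=0, Eve=4
Event 7 (Eve -> Yara, 3): Eve: 4 -> 1, Yara: 0 -> 3. State: Yara=3, Eve=1
Event 8 (Yara -2): Yara: 3 -> 1. State: Yara=1, Eve=1
Event 9 (Yara +4): Yara: 1 -> 5. State: Yara=5, Eve=1

Eve's final count: 1

Answer: 1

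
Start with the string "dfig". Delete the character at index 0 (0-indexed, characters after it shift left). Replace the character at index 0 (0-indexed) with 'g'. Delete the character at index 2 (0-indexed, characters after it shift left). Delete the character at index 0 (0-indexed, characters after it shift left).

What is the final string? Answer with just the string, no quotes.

Applying each edit step by step:
Start: "dfig"
Op 1 (delete idx 0 = 'd'): "dfig" -> "fig"
Op 2 (replace idx 0: 'f' -> 'g'): "fig" -> "gig"
Op 3 (delete idx 2 = 'g'): "gig" -> "gi"
Op 4 (delete idx 0 = 'g'): "gi" -> "i"

Answer: i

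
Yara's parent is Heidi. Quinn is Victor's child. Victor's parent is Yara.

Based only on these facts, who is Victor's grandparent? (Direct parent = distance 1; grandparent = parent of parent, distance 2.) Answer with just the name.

Reconstructing the parent chain from the given facts:
  Heidi -> Yara -> Victor -> Quinn
(each arrow means 'parent of the next')
Positions in the chain (0 = top):
  position of Heidi: 0
  position of Yara: 1
  position of Victor: 2
  position of Quinn: 3

Victor is at position 2; the grandparent is 2 steps up the chain, i.e. position 0: Heidi.

Answer: Heidi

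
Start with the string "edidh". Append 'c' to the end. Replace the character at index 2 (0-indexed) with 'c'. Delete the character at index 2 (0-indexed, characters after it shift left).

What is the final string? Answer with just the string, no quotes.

Applying each edit step by step:
Start: "edidh"
Op 1 (append 'c'): "edidh" -> "edidhc"
Op 2 (replace idx 2: 'i' -> 'c'): "edidhc" -> "edcdhc"
Op 3 (delete idx 2 = 'c'): "edcdhc" -> "eddhc"

Answer: eddhc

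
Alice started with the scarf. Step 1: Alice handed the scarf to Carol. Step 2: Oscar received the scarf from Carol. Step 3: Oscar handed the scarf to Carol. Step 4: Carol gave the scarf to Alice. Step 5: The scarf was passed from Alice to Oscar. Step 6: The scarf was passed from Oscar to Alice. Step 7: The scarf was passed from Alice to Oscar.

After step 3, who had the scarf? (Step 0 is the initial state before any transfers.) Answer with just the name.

Tracking the scarf holder through step 3:
After step 0 (start): Alice
After step 1: Carol
After step 2: Oscar
After step 3: Carol

At step 3, the holder is Carol.

Answer: Carol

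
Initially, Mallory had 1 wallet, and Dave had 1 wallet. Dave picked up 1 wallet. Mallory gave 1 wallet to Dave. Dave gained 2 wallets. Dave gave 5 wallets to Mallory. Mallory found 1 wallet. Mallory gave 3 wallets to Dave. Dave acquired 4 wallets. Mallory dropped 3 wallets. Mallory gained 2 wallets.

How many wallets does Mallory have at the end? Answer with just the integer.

Answer: 2

Derivation:
Tracking counts step by step:
Start: Mallory=1, Dave=1
Event 1 (Dave +1): Dave: 1 -> 2. State: Mallory=1, Dave=2
Event 2 (Mallory -> Dave, 1): Mallory: 1 -> 0, Dave: 2 -> 3. State: Mallory=0, Dave=3
Event 3 (Dave +2): Dave: 3 -> 5. State: Mallory=0, Dave=5
Event 4 (Dave -> Mallory, 5): Dave: 5 -> 0, Mallory: 0 -> 5. State: Mallory=5, Dave=0
Event 5 (Mallory +1): Mallory: 5 -> 6. State: Mallory=6, Dave=0
Event 6 (Mallory -> Dave, 3): Mallory: 6 -> 3, Dave: 0 -> 3. State: Mallory=3, Dave=3
Event 7 (Dave +4): Dave: 3 -> 7. State: Mallory=3, Dave=7
Event 8 (Mallory -3): Mallory: 3 -> 0. State: Mallory=0, Dave=7
Event 9 (Mallory +2): Mallory: 0 -> 2. State: Mallory=2, Dave=7

Mallory's final count: 2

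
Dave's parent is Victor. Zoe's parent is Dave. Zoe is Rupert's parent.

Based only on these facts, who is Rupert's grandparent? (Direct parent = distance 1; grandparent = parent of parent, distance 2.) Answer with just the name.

Answer: Dave

Derivation:
Reconstructing the parent chain from the given facts:
  Victor -> Dave -> Zoe -> Rupert
(each arrow means 'parent of the next')
Positions in the chain (0 = top):
  position of Victor: 0
  position of Dave: 1
  position of Zoe: 2
  position of Rupert: 3

Rupert is at position 3; the grandparent is 2 steps up the chain, i.e. position 1: Dave.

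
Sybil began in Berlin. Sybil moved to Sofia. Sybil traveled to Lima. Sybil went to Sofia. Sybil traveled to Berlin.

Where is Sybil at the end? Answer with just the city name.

Answer: Berlin

Derivation:
Tracking Sybil's location:
Start: Sybil is in Berlin.
After move 1: Berlin -> Sofia. Sybil is in Sofia.
After move 2: Sofia -> Lima. Sybil is in Lima.
After move 3: Lima -> Sofia. Sybil is in Sofia.
After move 4: Sofia -> Berlin. Sybil is in Berlin.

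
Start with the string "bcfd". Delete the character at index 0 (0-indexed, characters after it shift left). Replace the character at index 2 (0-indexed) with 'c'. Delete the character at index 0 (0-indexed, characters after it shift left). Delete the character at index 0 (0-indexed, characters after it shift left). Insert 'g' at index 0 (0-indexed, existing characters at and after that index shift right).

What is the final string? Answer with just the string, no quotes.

Answer: gc

Derivation:
Applying each edit step by step:
Start: "bcfd"
Op 1 (delete idx 0 = 'b'): "bcfd" -> "cfd"
Op 2 (replace idx 2: 'd' -> 'c'): "cfd" -> "cfc"
Op 3 (delete idx 0 = 'c'): "cfc" -> "fc"
Op 4 (delete idx 0 = 'f'): "fc" -> "c"
Op 5 (insert 'g' at idx 0): "c" -> "gc"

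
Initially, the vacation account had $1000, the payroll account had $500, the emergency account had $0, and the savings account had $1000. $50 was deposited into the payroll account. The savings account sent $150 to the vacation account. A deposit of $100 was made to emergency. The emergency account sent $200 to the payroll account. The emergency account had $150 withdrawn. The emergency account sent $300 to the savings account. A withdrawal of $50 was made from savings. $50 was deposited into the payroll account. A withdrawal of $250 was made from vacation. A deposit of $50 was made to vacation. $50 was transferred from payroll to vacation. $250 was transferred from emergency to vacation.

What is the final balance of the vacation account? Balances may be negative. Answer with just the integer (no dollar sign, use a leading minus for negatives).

Tracking account balances step by step:
Start: vacation=1000, payroll=500, emergency=0, savings=1000
Event 1 (deposit 50 to payroll): payroll: 500 + 50 = 550. Balances: vacation=1000, payroll=550, emergency=0, savings=1000
Event 2 (transfer 150 savings -> vacation): savings: 1000 - 150 = 850, vacation: 1000 + 150 = 1150. Balances: vacation=1150, payroll=550, emergency=0, savings=850
Event 3 (deposit 100 to emergency): emergency: 0 + 100 = 100. Balances: vacation=1150, payroll=550, emergency=100, savings=850
Event 4 (transfer 200 emergency -> payroll): emergency: 100 - 200 = -100, payroll: 550 + 200 = 750. Balances: vacation=1150, payroll=750, emergency=-100, savings=850
Event 5 (withdraw 150 from emergency): emergency: -100 - 150 = -250. Balances: vacation=1150, payroll=750, emergency=-250, savings=850
Event 6 (transfer 300 emergency -> savings): emergency: -250 - 300 = -550, savings: 850 + 300 = 1150. Balances: vacation=1150, payroll=750, emergency=-550, savings=1150
Event 7 (withdraw 50 from savings): savings: 1150 - 50 = 1100. Balances: vacation=1150, payroll=750, emergency=-550, savings=1100
Event 8 (deposit 50 to payroll): payroll: 750 + 50 = 800. Balances: vacation=1150, payroll=800, emergency=-550, savings=1100
Event 9 (withdraw 250 from vacation): vacation: 1150 - 250 = 900. Balances: vacation=900, payroll=800, emergency=-550, savings=1100
Event 10 (deposit 50 to vacation): vacation: 900 + 50 = 950. Balances: vacation=950, payroll=800, emergency=-550, savings=1100
Event 11 (transfer 50 payroll -> vacation): payroll: 800 - 50 = 750, vacation: 950 + 50 = 1000. Balances: vacation=1000, payroll=750, emergency=-550, savings=1100
Event 12 (transfer 250 emergency -> vacation): emergency: -550 - 250 = -800, vacation: 1000 + 250 = 1250. Balances: vacation=1250, payroll=750, emergency=-800, savings=1100

Final balance of vacation: 1250

Answer: 1250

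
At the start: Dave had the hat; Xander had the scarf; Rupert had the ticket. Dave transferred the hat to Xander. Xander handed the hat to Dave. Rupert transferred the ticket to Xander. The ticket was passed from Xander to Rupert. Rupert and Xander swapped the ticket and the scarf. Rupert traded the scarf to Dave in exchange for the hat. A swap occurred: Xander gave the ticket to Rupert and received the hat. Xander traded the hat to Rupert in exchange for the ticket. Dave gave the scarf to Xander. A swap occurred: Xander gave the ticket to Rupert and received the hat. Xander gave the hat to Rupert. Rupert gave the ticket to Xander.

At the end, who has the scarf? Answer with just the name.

Answer: Xander

Derivation:
Tracking all object holders:
Start: hat:Dave, scarf:Xander, ticket:Rupert
Event 1 (give hat: Dave -> Xander). State: hat:Xander, scarf:Xander, ticket:Rupert
Event 2 (give hat: Xander -> Dave). State: hat:Dave, scarf:Xander, ticket:Rupert
Event 3 (give ticket: Rupert -> Xander). State: hat:Dave, scarf:Xander, ticket:Xander
Event 4 (give ticket: Xander -> Rupert). State: hat:Dave, scarf:Xander, ticket:Rupert
Event 5 (swap ticket<->scarf: now ticket:Xander, scarf:Rupert). State: hat:Dave, scarf:Rupert, ticket:Xander
Event 6 (swap scarf<->hat: now scarf:Dave, hat:Rupert). State: hat:Rupert, scarf:Dave, ticket:Xander
Event 7 (swap ticket<->hat: now ticket:Rupert, hat:Xander). State: hat:Xander, scarf:Dave, ticket:Rupert
Event 8 (swap hat<->ticket: now hat:Rupert, ticket:Xander). State: hat:Rupert, scarf:Dave, ticket:Xander
Event 9 (give scarf: Dave -> Xander). State: hat:Rupert, scarf:Xander, ticket:Xander
Event 10 (swap ticket<->hat: now ticket:Rupert, hat:Xander). State: hat:Xander, scarf:Xander, ticket:Rupert
Event 11 (give hat: Xander -> Rupert). State: hat:Rupert, scarf:Xander, ticket:Rupert
Event 12 (give ticket: Rupert -> Xander). State: hat:Rupert, scarf:Xander, ticket:Xander

Final state: hat:Rupert, scarf:Xander, ticket:Xander
The scarf is held by Xander.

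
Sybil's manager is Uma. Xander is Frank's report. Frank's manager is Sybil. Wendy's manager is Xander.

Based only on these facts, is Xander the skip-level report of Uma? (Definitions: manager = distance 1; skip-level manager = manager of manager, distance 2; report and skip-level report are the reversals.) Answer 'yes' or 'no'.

Answer: no

Derivation:
Reconstructing the manager chain from the given facts:
  Uma -> Sybil -> Frank -> Xander -> Wendy
(each arrow means 'manager of the next')
Positions in the chain (0 = top):
  position of Uma: 0
  position of Sybil: 1
  position of Frank: 2
  position of Xander: 3
  position of Wendy: 4

Xander is at position 3, Uma is at position 0; signed distance (j - i) = -3.
'skip-level report' requires j - i = -2. Actual distance is -3, so the relation does NOT hold.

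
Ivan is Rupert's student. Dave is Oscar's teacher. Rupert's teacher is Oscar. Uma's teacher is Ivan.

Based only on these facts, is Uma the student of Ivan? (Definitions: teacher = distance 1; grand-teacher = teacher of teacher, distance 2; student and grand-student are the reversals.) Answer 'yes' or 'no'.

Answer: yes

Derivation:
Reconstructing the teacher chain from the given facts:
  Dave -> Oscar -> Rupert -> Ivan -> Uma
(each arrow means 'teacher of the next')
Positions in the chain (0 = top):
  position of Dave: 0
  position of Oscar: 1
  position of Rupert: 2
  position of Ivan: 3
  position of Uma: 4

Uma is at position 4, Ivan is at position 3; signed distance (j - i) = -1.
'student' requires j - i = -1. Actual distance is -1, so the relation HOLDS.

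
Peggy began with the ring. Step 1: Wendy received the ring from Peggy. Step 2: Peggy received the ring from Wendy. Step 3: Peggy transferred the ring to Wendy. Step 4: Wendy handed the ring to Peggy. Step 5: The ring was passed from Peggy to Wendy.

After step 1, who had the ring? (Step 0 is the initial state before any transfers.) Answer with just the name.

Tracking the ring holder through step 1:
After step 0 (start): Peggy
After step 1: Wendy

At step 1, the holder is Wendy.

Answer: Wendy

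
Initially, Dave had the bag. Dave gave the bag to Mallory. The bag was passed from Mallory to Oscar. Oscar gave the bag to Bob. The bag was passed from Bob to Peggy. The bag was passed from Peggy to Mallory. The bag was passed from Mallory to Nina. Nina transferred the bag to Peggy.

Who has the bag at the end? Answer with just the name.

Tracking the bag through each event:
Start: Dave has the bag.
After event 1: Mallory has the bag.
After event 2: Oscar has the bag.
After event 3: Bob has the bag.
After event 4: Peggy has the bag.
After event 5: Mallory has the bag.
After event 6: Nina has the bag.
After event 7: Peggy has the bag.

Answer: Peggy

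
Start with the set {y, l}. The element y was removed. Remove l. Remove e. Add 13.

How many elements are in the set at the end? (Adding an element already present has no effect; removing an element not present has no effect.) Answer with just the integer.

Answer: 1

Derivation:
Tracking the set through each operation:
Start: {l, y}
Event 1 (remove y): removed. Set: {l}
Event 2 (remove l): removed. Set: {}
Event 3 (remove e): not present, no change. Set: {}
Event 4 (add 13): added. Set: {13}

Final set: {13} (size 1)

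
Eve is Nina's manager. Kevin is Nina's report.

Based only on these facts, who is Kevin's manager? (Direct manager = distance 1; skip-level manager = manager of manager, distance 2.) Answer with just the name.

Reconstructing the manager chain from the given facts:
  Eve -> Nina -> Kevin
(each arrow means 'manager of the next')
Positions in the chain (0 = top):
  position of Eve: 0
  position of Nina: 1
  position of Kevin: 2

Kevin is at position 2; the manager is 1 step up the chain, i.e. position 1: Nina.

Answer: Nina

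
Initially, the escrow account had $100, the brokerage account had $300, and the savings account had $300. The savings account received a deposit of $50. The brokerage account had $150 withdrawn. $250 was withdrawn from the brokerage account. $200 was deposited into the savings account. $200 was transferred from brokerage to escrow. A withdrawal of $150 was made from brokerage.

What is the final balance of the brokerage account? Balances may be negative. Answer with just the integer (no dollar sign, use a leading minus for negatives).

Tracking account balances step by step:
Start: escrow=100, brokerage=300, savings=300
Event 1 (deposit 50 to savings): savings: 300 + 50 = 350. Balances: escrow=100, brokerage=300, savings=350
Event 2 (withdraw 150 from brokerage): brokerage: 300 - 150 = 150. Balances: escrow=100, brokerage=150, savings=350
Event 3 (withdraw 250 from brokerage): brokerage: 150 - 250 = -100. Balances: escrow=100, brokerage=-100, savings=350
Event 4 (deposit 200 to savings): savings: 350 + 200 = 550. Balances: escrow=100, brokerage=-100, savings=550
Event 5 (transfer 200 brokerage -> escrow): brokerage: -100 - 200 = -300, escrow: 100 + 200 = 300. Balances: escrow=300, brokerage=-300, savings=550
Event 6 (withdraw 150 from brokerage): brokerage: -300 - 150 = -450. Balances: escrow=300, brokerage=-450, savings=550

Final balance of brokerage: -450

Answer: -450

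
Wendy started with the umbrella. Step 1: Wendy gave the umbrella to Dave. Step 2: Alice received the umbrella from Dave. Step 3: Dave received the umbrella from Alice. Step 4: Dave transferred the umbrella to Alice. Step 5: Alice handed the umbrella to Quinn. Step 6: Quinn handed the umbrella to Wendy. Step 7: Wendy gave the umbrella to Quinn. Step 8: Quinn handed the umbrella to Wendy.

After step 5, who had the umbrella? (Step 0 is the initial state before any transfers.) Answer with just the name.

Answer: Quinn

Derivation:
Tracking the umbrella holder through step 5:
After step 0 (start): Wendy
After step 1: Dave
After step 2: Alice
After step 3: Dave
After step 4: Alice
After step 5: Quinn

At step 5, the holder is Quinn.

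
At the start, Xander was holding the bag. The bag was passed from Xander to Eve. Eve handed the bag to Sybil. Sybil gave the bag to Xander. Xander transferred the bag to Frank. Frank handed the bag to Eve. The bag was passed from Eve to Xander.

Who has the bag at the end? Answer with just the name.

Tracking the bag through each event:
Start: Xander has the bag.
After event 1: Eve has the bag.
After event 2: Sybil has the bag.
After event 3: Xander has the bag.
After event 4: Frank has the bag.
After event 5: Eve has the bag.
After event 6: Xander has the bag.

Answer: Xander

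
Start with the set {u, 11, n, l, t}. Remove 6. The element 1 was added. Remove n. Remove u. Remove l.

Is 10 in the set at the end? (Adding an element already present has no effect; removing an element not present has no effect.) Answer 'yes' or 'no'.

Tracking the set through each operation:
Start: {11, l, n, t, u}
Event 1 (remove 6): not present, no change. Set: {11, l, n, t, u}
Event 2 (add 1): added. Set: {1, 11, l, n, t, u}
Event 3 (remove n): removed. Set: {1, 11, l, t, u}
Event 4 (remove u): removed. Set: {1, 11, l, t}
Event 5 (remove l): removed. Set: {1, 11, t}

Final set: {1, 11, t} (size 3)
10 is NOT in the final set.

Answer: no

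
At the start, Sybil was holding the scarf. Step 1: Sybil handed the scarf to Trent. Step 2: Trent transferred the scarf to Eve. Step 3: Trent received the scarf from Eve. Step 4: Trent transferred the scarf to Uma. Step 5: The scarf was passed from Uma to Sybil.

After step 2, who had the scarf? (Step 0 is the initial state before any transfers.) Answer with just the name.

Answer: Eve

Derivation:
Tracking the scarf holder through step 2:
After step 0 (start): Sybil
After step 1: Trent
After step 2: Eve

At step 2, the holder is Eve.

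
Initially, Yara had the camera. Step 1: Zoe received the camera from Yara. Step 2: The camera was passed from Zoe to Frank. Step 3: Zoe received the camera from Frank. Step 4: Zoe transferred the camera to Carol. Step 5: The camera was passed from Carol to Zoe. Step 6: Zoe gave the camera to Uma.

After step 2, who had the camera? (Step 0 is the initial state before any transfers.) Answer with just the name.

Tracking the camera holder through step 2:
After step 0 (start): Yara
After step 1: Zoe
After step 2: Frank

At step 2, the holder is Frank.

Answer: Frank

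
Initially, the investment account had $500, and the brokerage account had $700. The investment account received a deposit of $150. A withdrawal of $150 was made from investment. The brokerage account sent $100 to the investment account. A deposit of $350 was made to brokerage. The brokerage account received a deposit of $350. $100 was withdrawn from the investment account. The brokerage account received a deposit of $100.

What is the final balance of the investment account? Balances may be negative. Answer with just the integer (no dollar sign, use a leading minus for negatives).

Answer: 500

Derivation:
Tracking account balances step by step:
Start: investment=500, brokerage=700
Event 1 (deposit 150 to investment): investment: 500 + 150 = 650. Balances: investment=650, brokerage=700
Event 2 (withdraw 150 from investment): investment: 650 - 150 = 500. Balances: investment=500, brokerage=700
Event 3 (transfer 100 brokerage -> investment): brokerage: 700 - 100 = 600, investment: 500 + 100 = 600. Balances: investment=600, brokerage=600
Event 4 (deposit 350 to brokerage): brokerage: 600 + 350 = 950. Balances: investment=600, brokerage=950
Event 5 (deposit 350 to brokerage): brokerage: 950 + 350 = 1300. Balances: investment=600, brokerage=1300
Event 6 (withdraw 100 from investment): investment: 600 - 100 = 500. Balances: investment=500, brokerage=1300
Event 7 (deposit 100 to brokerage): brokerage: 1300 + 100 = 1400. Balances: investment=500, brokerage=1400

Final balance of investment: 500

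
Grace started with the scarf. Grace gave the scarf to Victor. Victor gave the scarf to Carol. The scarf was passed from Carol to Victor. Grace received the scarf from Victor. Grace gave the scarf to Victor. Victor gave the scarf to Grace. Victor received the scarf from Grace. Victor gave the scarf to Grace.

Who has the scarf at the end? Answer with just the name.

Tracking the scarf through each event:
Start: Grace has the scarf.
After event 1: Victor has the scarf.
After event 2: Carol has the scarf.
After event 3: Victor has the scarf.
After event 4: Grace has the scarf.
After event 5: Victor has the scarf.
After event 6: Grace has the scarf.
After event 7: Victor has the scarf.
After event 8: Grace has the scarf.

Answer: Grace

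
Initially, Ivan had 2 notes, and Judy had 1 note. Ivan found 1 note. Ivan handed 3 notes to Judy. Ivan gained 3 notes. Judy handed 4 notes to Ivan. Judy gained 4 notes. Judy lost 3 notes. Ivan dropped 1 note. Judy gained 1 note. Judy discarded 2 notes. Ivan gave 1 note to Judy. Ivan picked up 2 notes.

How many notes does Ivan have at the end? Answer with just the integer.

Answer: 7

Derivation:
Tracking counts step by step:
Start: Ivan=2, Judy=1
Event 1 (Ivan +1): Ivan: 2 -> 3. State: Ivan=3, Judy=1
Event 2 (Ivan -> Judy, 3): Ivan: 3 -> 0, Judy: 1 -> 4. State: Ivan=0, Judy=4
Event 3 (Ivan +3): Ivan: 0 -> 3. State: Ivan=3, Judy=4
Event 4 (Judy -> Ivan, 4): Judy: 4 -> 0, Ivan: 3 -> 7. State: Ivan=7, Judy=0
Event 5 (Judy +4): Judy: 0 -> 4. State: Ivan=7, Judy=4
Event 6 (Judy -3): Judy: 4 -> 1. State: Ivan=7, Judy=1
Event 7 (Ivan -1): Ivan: 7 -> 6. State: Ivan=6, Judy=1
Event 8 (Judy +1): Judy: 1 -> 2. State: Ivan=6, Judy=2
Event 9 (Judy -2): Judy: 2 -> 0. State: Ivan=6, Judy=0
Event 10 (Ivan -> Judy, 1): Ivan: 6 -> 5, Judy: 0 -> 1. State: Ivan=5, Judy=1
Event 11 (Ivan +2): Ivan: 5 -> 7. State: Ivan=7, Judy=1

Ivan's final count: 7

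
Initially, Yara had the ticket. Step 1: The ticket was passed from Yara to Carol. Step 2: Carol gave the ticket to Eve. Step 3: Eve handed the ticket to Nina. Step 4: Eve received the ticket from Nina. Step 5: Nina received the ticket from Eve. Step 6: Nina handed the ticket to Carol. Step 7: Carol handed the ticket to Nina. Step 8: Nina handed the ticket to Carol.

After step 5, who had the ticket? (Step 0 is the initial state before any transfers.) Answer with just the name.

Tracking the ticket holder through step 5:
After step 0 (start): Yara
After step 1: Carol
After step 2: Eve
After step 3: Nina
After step 4: Eve
After step 5: Nina

At step 5, the holder is Nina.

Answer: Nina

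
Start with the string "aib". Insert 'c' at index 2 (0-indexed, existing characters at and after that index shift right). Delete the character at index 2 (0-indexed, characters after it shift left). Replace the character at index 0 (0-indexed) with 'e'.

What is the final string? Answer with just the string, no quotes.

Answer: eib

Derivation:
Applying each edit step by step:
Start: "aib"
Op 1 (insert 'c' at idx 2): "aib" -> "aicb"
Op 2 (delete idx 2 = 'c'): "aicb" -> "aib"
Op 3 (replace idx 0: 'a' -> 'e'): "aib" -> "eib"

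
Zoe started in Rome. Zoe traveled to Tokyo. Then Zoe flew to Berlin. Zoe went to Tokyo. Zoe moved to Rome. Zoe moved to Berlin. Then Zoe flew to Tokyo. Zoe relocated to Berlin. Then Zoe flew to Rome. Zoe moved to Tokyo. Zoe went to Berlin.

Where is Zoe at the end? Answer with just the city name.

Tracking Zoe's location:
Start: Zoe is in Rome.
After move 1: Rome -> Tokyo. Zoe is in Tokyo.
After move 2: Tokyo -> Berlin. Zoe is in Berlin.
After move 3: Berlin -> Tokyo. Zoe is in Tokyo.
After move 4: Tokyo -> Rome. Zoe is in Rome.
After move 5: Rome -> Berlin. Zoe is in Berlin.
After move 6: Berlin -> Tokyo. Zoe is in Tokyo.
After move 7: Tokyo -> Berlin. Zoe is in Berlin.
After move 8: Berlin -> Rome. Zoe is in Rome.
After move 9: Rome -> Tokyo. Zoe is in Tokyo.
After move 10: Tokyo -> Berlin. Zoe is in Berlin.

Answer: Berlin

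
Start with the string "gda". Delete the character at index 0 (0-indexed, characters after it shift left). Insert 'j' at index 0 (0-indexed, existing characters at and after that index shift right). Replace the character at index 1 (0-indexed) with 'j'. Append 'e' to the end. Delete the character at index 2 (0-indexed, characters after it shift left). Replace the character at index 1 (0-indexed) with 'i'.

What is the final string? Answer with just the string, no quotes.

Applying each edit step by step:
Start: "gda"
Op 1 (delete idx 0 = 'g'): "gda" -> "da"
Op 2 (insert 'j' at idx 0): "da" -> "jda"
Op 3 (replace idx 1: 'd' -> 'j'): "jda" -> "jja"
Op 4 (append 'e'): "jja" -> "jjae"
Op 5 (delete idx 2 = 'a'): "jjae" -> "jje"
Op 6 (replace idx 1: 'j' -> 'i'): "jje" -> "jie"

Answer: jie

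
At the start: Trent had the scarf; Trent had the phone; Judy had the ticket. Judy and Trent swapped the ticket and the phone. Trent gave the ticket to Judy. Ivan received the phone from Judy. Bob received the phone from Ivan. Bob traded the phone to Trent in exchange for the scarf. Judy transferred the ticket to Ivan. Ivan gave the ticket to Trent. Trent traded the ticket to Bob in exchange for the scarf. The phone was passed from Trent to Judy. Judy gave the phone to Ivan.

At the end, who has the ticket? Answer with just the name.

Answer: Bob

Derivation:
Tracking all object holders:
Start: scarf:Trent, phone:Trent, ticket:Judy
Event 1 (swap ticket<->phone: now ticket:Trent, phone:Judy). State: scarf:Trent, phone:Judy, ticket:Trent
Event 2 (give ticket: Trent -> Judy). State: scarf:Trent, phone:Judy, ticket:Judy
Event 3 (give phone: Judy -> Ivan). State: scarf:Trent, phone:Ivan, ticket:Judy
Event 4 (give phone: Ivan -> Bob). State: scarf:Trent, phone:Bob, ticket:Judy
Event 5 (swap phone<->scarf: now phone:Trent, scarf:Bob). State: scarf:Bob, phone:Trent, ticket:Judy
Event 6 (give ticket: Judy -> Ivan). State: scarf:Bob, phone:Trent, ticket:Ivan
Event 7 (give ticket: Ivan -> Trent). State: scarf:Bob, phone:Trent, ticket:Trent
Event 8 (swap ticket<->scarf: now ticket:Bob, scarf:Trent). State: scarf:Trent, phone:Trent, ticket:Bob
Event 9 (give phone: Trent -> Judy). State: scarf:Trent, phone:Judy, ticket:Bob
Event 10 (give phone: Judy -> Ivan). State: scarf:Trent, phone:Ivan, ticket:Bob

Final state: scarf:Trent, phone:Ivan, ticket:Bob
The ticket is held by Bob.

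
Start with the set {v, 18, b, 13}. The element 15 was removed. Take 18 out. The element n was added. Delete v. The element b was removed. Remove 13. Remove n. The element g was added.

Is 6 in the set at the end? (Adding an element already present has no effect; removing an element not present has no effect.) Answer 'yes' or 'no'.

Tracking the set through each operation:
Start: {13, 18, b, v}
Event 1 (remove 15): not present, no change. Set: {13, 18, b, v}
Event 2 (remove 18): removed. Set: {13, b, v}
Event 3 (add n): added. Set: {13, b, n, v}
Event 4 (remove v): removed. Set: {13, b, n}
Event 5 (remove b): removed. Set: {13, n}
Event 6 (remove 13): removed. Set: {n}
Event 7 (remove n): removed. Set: {}
Event 8 (add g): added. Set: {g}

Final set: {g} (size 1)
6 is NOT in the final set.

Answer: no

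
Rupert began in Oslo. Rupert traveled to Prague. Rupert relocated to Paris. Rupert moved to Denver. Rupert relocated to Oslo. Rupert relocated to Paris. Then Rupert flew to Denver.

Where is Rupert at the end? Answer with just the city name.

Answer: Denver

Derivation:
Tracking Rupert's location:
Start: Rupert is in Oslo.
After move 1: Oslo -> Prague. Rupert is in Prague.
After move 2: Prague -> Paris. Rupert is in Paris.
After move 3: Paris -> Denver. Rupert is in Denver.
After move 4: Denver -> Oslo. Rupert is in Oslo.
After move 5: Oslo -> Paris. Rupert is in Paris.
After move 6: Paris -> Denver. Rupert is in Denver.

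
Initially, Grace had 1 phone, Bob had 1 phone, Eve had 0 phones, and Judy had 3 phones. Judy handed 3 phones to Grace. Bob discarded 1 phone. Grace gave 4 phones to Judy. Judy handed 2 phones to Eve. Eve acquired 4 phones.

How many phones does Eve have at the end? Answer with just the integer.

Answer: 6

Derivation:
Tracking counts step by step:
Start: Grace=1, Bob=1, Eve=0, Judy=3
Event 1 (Judy -> Grace, 3): Judy: 3 -> 0, Grace: 1 -> 4. State: Grace=4, Bob=1, Eve=0, Judy=0
Event 2 (Bob -1): Bob: 1 -> 0. State: Grace=4, Bob=0, Eve=0, Judy=0
Event 3 (Grace -> Judy, 4): Grace: 4 -> 0, Judy: 0 -> 4. State: Grace=0, Bob=0, Eve=0, Judy=4
Event 4 (Judy -> Eve, 2): Judy: 4 -> 2, Eve: 0 -> 2. State: Grace=0, Bob=0, Eve=2, Judy=2
Event 5 (Eve +4): Eve: 2 -> 6. State: Grace=0, Bob=0, Eve=6, Judy=2

Eve's final count: 6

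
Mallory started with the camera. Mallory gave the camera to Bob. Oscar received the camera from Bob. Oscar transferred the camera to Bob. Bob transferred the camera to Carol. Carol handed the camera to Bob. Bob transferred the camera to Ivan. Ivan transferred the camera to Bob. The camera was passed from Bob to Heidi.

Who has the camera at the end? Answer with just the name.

Answer: Heidi

Derivation:
Tracking the camera through each event:
Start: Mallory has the camera.
After event 1: Bob has the camera.
After event 2: Oscar has the camera.
After event 3: Bob has the camera.
After event 4: Carol has the camera.
After event 5: Bob has the camera.
After event 6: Ivan has the camera.
After event 7: Bob has the camera.
After event 8: Heidi has the camera.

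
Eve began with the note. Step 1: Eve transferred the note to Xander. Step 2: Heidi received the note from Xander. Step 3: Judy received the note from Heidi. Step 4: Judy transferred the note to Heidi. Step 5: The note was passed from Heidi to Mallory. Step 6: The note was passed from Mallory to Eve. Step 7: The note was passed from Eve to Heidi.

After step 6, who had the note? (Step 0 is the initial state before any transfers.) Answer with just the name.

Tracking the note holder through step 6:
After step 0 (start): Eve
After step 1: Xander
After step 2: Heidi
After step 3: Judy
After step 4: Heidi
After step 5: Mallory
After step 6: Eve

At step 6, the holder is Eve.

Answer: Eve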